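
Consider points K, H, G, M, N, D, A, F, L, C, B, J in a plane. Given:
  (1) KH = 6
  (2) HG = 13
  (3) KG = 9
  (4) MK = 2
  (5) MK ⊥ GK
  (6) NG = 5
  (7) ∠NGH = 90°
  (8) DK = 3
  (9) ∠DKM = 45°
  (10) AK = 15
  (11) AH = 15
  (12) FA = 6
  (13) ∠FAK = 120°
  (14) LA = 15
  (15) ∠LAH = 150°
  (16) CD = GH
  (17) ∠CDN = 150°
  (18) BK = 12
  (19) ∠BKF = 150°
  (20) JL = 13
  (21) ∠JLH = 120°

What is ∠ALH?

Step 1: By the law of cosines on triangle LAH: LH² = 15² + 15² − 2·15·15·cos(150°) = 839.71, so LH ≈ 28.98.
Step 2: By the inverse law of cosines on triangle ALH: cos(∠ALH) = (15² + 28.98² − 15²) / (2·15·28.98) = 839.71/869.33 = 0.9659, so ∠ALH = 15°.

Therefore, the measure of angle ∠ALH = 15°.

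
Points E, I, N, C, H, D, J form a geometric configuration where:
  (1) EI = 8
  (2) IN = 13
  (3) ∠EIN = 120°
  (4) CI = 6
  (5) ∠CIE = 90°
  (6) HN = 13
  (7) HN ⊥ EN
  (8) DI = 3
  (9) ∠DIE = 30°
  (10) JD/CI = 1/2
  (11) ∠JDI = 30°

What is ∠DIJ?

From the given relations: JD = 1/2·CI = 1/2·6 = 3.
Step 1: By the law of cosines on triangle IDJ: IJ² = 3² + 3² − 2·3·3·cos(30°) = 2.41, so IJ ≈ 1.55.
Step 2: By the inverse law of cosines on triangle DIJ: cos(∠DIJ) = (3² + 1.55² − 3²) / (2·3·1.55) = 2.41/9.32 = 0.2588, so ∠DIJ = 75°.

Therefore, the measure of angle ∠DIJ = 75°.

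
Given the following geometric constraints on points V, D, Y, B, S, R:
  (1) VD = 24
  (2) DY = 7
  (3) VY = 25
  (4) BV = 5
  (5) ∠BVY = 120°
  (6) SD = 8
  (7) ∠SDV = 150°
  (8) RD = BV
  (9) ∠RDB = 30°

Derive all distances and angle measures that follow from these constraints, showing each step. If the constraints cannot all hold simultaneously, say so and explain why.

The constraints are consistent.

From the given relations:
  RD = BV = 5

Step 1: From VD = 24, DS = 8, and ∠VDS = 150°, by the law of cosines:
  VS² = VD² + DS² - 2·VD·DS·cos(150°) = 576 + 64 + 332.6 = 972.6
  VS ≈ 31.19

Step 2: From YV = 25, VB = 5, and ∠YVB = 120°, by the law of cosines:
  YB² = YV² + VB² - 2·YV·VB·cos(120°) = 625 + 25 + 125 = 775
  YB = 5·√31

Step 3: From VD = 24, VY = 25, DY = 7, by the inverse law of cosines:
  cos(∠DVY) = (VD² + VY² - DY²) / (2·VD·VY)
  ∠DVY = 16.26°

Step 4: From DV = 24, DY = 7, VY = 25, by the inverse law of cosines:
  cos(∠VDY) = (DV² + DY² - VY²) / (2·DV·DY)
  ∠VDY = 90°

Step 5: From YD = 7, YV = 25, DV = 24, by the inverse law of cosines:
  cos(∠DYV) = (YD² + YV² - DV²) / (2·YD·YV)
  ∠DYV = 73.74°

Step 6: From VD = 24, VS = 31.19, DS = 8, by the inverse law of cosines:
  cos(∠DVS) = (VD² + VS² - DS²) / (2·VD·VS)
  ∠DVS = 7.37°

Step 7: From YB = 5·√31, YV = 25, BV = 5, by the inverse law of cosines:
  cos(∠BYV) = (YB² + YV² - BV²) / (2·YB·YV)
  ∠BYV = 8.95°

Step 8: From BV = 5, BY = 5·√31, VY = 25, by the inverse law of cosines:
  cos(∠VBY) = (BV² + BY² - VY²) / (2·BV·BY)
  ∠VBY = 51.05°

Step 9: From SD = 8, SV = 31.19, DV = 24, by the inverse law of cosines:
  cos(∠DSV) = (SD² + SV² - DV²) / (2·SD·SV)
  ∠DSV = 22.63°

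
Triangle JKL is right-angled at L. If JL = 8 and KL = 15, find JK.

JK = sqrt(8^2 + 15^2) = sqrt(289) = 17

17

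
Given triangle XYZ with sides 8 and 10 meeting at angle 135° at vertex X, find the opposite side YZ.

When two sides and the included angle are known, the law of cosines gives the third side.
c^2 = a^2 + b^2 - 2ab cos(C) generalizes the Pythagorean theorem to non-right triangles.
Here: YZ^2 = 64 + 100 - 160*(-sqrt(2)/2) = 80*sqrt(2) + 164
YZ = 2*sqrt(20*sqrt(2) + 41)

2*sqrt(20*sqrt(2) + 41)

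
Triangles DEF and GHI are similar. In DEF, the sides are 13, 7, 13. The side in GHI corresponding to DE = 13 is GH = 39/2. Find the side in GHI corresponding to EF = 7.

k = 39/2/13 = 3/2. HI = 3/2 * 7 = 21/2.

21/2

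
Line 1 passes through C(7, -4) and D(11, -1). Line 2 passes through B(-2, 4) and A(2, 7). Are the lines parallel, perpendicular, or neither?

Slope of line 1: m1 = (-1 - -4)/(11 - 7) = 3/4 = 3/4
Slope of line 2: m2 = (7 - 4)/(2 - -2) = 3/4 = 3/4
Since m1 = m2 = 3/4, the lines are parallel.

Parallel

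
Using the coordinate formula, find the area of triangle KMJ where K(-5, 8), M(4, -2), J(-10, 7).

Shoelace: Area = (1/2)|-5(-2-7) + 4(7-8) + -10(8--2)| = (1/2)(59) = 59/2

59/2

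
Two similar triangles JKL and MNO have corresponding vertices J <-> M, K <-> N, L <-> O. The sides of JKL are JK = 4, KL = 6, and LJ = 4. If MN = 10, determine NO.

k = 10/4 = 5/2. NO = 5/2 * 6 = 15.

15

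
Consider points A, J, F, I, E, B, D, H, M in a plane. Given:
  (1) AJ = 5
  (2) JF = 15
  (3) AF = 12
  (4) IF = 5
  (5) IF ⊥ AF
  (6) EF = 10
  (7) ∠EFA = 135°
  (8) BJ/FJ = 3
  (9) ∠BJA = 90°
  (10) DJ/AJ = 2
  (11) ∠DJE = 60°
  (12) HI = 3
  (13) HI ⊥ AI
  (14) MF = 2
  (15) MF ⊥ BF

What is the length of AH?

Step 1: By the law of cosines on triangle AFI: AI² = 12² + 5² − 2·12·5·cos(90°) = 169, so AI = 13.
Step 2: By the law of cosines on triangle AIH: AH² = 13² + 3² − 2·13·3·cos(90°) = 178, so AH = √178.

Therefore, the length of AH = √178.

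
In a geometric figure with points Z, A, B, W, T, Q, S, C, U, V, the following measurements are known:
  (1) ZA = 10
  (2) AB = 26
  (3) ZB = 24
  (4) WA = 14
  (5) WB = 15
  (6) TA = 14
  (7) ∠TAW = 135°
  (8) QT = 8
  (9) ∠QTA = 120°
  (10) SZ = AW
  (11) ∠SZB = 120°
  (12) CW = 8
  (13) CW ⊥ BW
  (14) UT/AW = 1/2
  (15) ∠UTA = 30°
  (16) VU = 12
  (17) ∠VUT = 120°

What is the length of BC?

Step 1: By the law of cosines on triangle BWC: BC² = 15² + 8² − 2·15·8·cos(90°) = 289, so BC = 17.

Therefore, the length of BC = 17.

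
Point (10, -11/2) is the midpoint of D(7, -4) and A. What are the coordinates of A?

Using the midpoint formula: M = ((x1 + x2)/2, (y1 + y2)/2)
We know M = (10, -11/2) and D = (7, -4)
For x: 10 = (7 + x2)/2, so x2 = 2*10 - 7 = 13
For y: -11/2 = (-4 + y2)/2, so y2 = 2*-11/2 - -4 = -7
A = (13, -7)

(13, -7)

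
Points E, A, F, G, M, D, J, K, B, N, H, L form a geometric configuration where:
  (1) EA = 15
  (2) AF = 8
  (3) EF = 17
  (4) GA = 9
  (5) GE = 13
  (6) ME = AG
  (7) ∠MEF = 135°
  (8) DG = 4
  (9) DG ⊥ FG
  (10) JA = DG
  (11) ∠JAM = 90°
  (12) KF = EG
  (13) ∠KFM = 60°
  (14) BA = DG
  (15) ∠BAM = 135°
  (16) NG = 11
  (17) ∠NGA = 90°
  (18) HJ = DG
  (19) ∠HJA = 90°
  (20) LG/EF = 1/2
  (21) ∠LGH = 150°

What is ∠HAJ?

From the given relations: JA = DG = 4; HJ = DG = 4.
Step 1: By the law of cosines on triangle AJH: AH² = 4² + 4² − 2·4·4·cos(90°) = 32, so AH = 4·√2.
Step 2: By the inverse law of cosines on triangle HAJ: cos(∠HAJ) = ((4·√2)² + 4² − 4²) / (2·4·√2·4) = 32/45.25 = 0.7071, so ∠HAJ = 45°.

Therefore, the measure of angle ∠HAJ = 45°.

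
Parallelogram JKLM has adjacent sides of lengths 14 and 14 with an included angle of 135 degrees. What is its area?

The area of a parallelogram equals the product of two adjacent sides times the sine of the included angle.
This is because the height equals 14 * sin(135°) = 7*sqrt(2).
Area = 14 * 7*sqrt(2) = 98*sqrt(2)

98*sqrt(2)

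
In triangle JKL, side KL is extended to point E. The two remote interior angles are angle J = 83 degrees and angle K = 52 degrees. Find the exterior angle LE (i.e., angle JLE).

The interior angle at L is 180 - 83 - 52 = 45 degrees.
The exterior angle and interior angle at L are supplementary:
Exterior angle = 180 - 45 = 135 degrees.

135 degrees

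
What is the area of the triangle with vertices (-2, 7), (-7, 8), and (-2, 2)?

The Shoelace formula computes the area from vertex coordinates by summing cross products.
For vertices (-2,7), (-7,8), (-2,2):
Signed sum = -2*8 - -7*7 + -7*2 - -2*8 + -2*7 - -2*2
= 33 + 2 + -10 = 25
Area = (1/2)|25| = 25/2.

25/2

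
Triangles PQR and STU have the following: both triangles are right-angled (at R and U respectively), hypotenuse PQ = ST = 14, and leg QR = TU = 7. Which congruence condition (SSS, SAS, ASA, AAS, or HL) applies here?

The given information provides:
both triangles are right-angled (at R and U respectively), hypotenuse PQ = ST = 14, and leg QR = TU = 7
This matches the HL congruence theorem.
The hypotenuse and one leg of two right triangles are equal (Hypotenuse-Leg).

HL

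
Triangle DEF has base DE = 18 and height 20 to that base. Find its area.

Area = (1/2)(18)(20) = 180

180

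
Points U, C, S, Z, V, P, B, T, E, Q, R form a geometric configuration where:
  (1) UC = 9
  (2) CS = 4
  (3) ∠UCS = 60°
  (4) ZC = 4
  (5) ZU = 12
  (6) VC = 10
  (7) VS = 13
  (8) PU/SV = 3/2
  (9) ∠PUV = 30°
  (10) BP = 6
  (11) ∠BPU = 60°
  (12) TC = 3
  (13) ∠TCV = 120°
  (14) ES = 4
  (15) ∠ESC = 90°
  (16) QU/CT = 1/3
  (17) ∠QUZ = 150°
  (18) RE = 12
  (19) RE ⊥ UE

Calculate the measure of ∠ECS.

Step 1: By the law of cosines on triangle CSE: CE² = 4² + 4² − 2·4·4·cos(90°) = 32, so CE = 4·√2.
Step 2: By the inverse law of cosines on triangle ECS: cos(∠ECS) = ((4·√2)² + 4² − 4²) / (2·4·√2·4) = 32/45.25 = 0.7071, so ∠ECS = 45°.

Therefore, the measure of angle ∠ECS = 45°.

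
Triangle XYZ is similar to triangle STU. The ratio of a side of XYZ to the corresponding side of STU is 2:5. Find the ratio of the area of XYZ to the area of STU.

Area ratio = (side ratio)^2 = (2/5)^2 = 4:25.

4:25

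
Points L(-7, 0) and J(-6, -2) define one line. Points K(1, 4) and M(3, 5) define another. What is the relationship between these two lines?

Slope of line 1: m1 = (-2 - 0)/(-6 - -7) = -2/1 = -2
Slope of line 2: m2 = (5 - 4)/(3 - 1) = 1/2 = 1/2
m1 * m2 = -1, so perpendicular.

Perpendicular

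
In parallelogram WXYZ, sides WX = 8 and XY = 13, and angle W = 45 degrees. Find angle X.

Opposite sides of a parallelogram are parallel, so consecutive angles form co-interior angles on a transversal.
Co-interior angles sum to 180°, giving angle X = 180 - 45 = 135 degrees.

135 degrees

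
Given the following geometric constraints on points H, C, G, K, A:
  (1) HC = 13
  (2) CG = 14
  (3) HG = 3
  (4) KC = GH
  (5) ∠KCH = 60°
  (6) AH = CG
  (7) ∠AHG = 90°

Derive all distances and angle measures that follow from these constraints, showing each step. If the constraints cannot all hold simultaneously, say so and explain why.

The constraints are consistent.

From the given relations:
  KC = GH = 3
  AH = CG = 14

Step 1: From HC = 13, CK = 3, and ∠HCK = 60°, by the law of cosines:
  HK² = HC² + CK² - 2·HC·CK·cos(60°) = 169 + 9 - 39 = 139
  HK = √139

Step 2: From GH = 3, HA = 14, and ∠GHA = 90°, by the law of cosines:
  GA² = GH² + HA² - 2·GH·HA·cos(90°) = 9 + 196 - 0 = 205
  GA ≈ 14.32

Step 3: From HC = 13, HG = 3, CG = 14, by the inverse law of cosines:
  cos(∠CHG) = (HC² + HG² - CG²) / (2·HC·HG)
  ∠CHG = 103.34°

Step 4: From CG = 14, CH = 13, GH = 3, by the inverse law of cosines:
  cos(∠GCH) = (CG² + CH² - GH²) / (2·CG·CH)
  ∠GCH = 12.03°

Step 5: From GC = 14, GH = 3, CH = 13, by the inverse law of cosines:
  cos(∠CGH) = (GC² + GH² - CH²) / (2·GC·GH)
  ∠CGH = 64.62°

Step 6: From HC = 13, HK = √139, CK = 3, by the inverse law of cosines:
  cos(∠CHK) = (HC² + HK² - CK²) / (2·HC·HK)
  ∠CHK = 12.73°

Step 7: From GA = 14.32, GH = 3, AH = 14, by the inverse law of cosines:
  cos(∠AGH) = (GA² + GH² - AH²) / (2·GA·GH)
  ∠AGH = 77.91°

Step 8: From KC = 3, KH = √139, CH = 13, by the inverse law of cosines:
  cos(∠CKH) = (KC² + KH² - CH²) / (2·KC·KH)
  ∠CKH = 107.27°

Step 9: From AG = 14.32, AH = 14, GH = 3, by the inverse law of cosines:
  cos(∠GAH) = (AG² + AH² - GH²) / (2·AG·AH)
  ∠GAH = 12.09°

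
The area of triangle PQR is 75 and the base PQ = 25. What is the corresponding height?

Rearranging the area formula Area = (1/2) * base * height:
height = 2 * Area / base = 2 * 75 / 25 = 6.

6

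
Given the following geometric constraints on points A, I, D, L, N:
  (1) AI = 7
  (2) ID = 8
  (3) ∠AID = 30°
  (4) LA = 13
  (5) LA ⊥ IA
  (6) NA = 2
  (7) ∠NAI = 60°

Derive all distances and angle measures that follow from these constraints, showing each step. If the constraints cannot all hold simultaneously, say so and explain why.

The constraints are consistent.

Step 1: From AI = 7, ID = 8, and ∠AID = 30°, by the law of cosines:
  AD² = AI² + ID² - 2·AI·ID·cos(30°) = 49 + 64 - 96.99 = 16.01
  AD ≈ 4

Step 2: From IA = 7, AL = 13, and ∠IAL = 90°, by the law of cosines:
  IL² = IA² + AL² - 2·IA·AL·cos(90°) = 49 + 169 - 0 = 218
  IL ≈ 14.76

Step 3: From IA = 7, AN = 2, and ∠IAN = 60°, by the law of cosines:
  IN² = IA² + AN² - 2·IA·AN·cos(60°) = 49 + 4 - 14 = 39
  IN = √39

Step 4: From AD = 4, AI = 7, DI = 8, by the inverse law of cosines:
  cos(∠DAI) = (AD² + AI² - DI²) / (2·AD·AI)
  ∠DAI = 88.97°

Step 5: From IA = 7, IL = 14.76, AL = 13, by the inverse law of cosines:
  cos(∠AIL) = (IA² + IL² - AL²) / (2·IA·IL)
  ∠AIL = 61.7°

Step 6: From IA = 7, IN = √39, AN = 2, by the inverse law of cosines:
  cos(∠AIN) = (IA² + IN² - AN²) / (2·IA·IN)
  ∠AIN = 16.1°

Step 7: From DA = 4, DI = 8, AI = 7, by the inverse law of cosines:
  cos(∠ADI) = (DA² + DI² - AI²) / (2·DA·DI)
  ∠ADI = 61.03°

Step 8: From LA = 13, LI = 14.76, AI = 7, by the inverse law of cosines:
  cos(∠ALI) = (LA² + LI² - AI²) / (2·LA·LI)
  ∠ALI = 28.3°

Step 9: From NA = 2, NI = √39, AI = 7, by the inverse law of cosines:
  cos(∠ANI) = (NA² + NI² - AI²) / (2·NA·NI)
  ∠ANI = 103.9°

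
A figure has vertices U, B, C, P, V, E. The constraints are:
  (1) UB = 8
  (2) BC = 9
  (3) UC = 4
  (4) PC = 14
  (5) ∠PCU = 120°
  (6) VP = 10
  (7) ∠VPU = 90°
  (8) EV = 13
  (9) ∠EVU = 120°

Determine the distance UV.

Step 1: By the law of cosines on triangle UCP: UP² = 4² + 14² − 2·4·14·cos(120°) = 268, so UP = 2·√67.
Step 2: By the law of cosines on triangle UPV: UV² = (2·√67)² + 10² − 2·2·√67·10·cos(90°) = 368, so UV = 4·√23.

Therefore, the length of UV = 4·√23.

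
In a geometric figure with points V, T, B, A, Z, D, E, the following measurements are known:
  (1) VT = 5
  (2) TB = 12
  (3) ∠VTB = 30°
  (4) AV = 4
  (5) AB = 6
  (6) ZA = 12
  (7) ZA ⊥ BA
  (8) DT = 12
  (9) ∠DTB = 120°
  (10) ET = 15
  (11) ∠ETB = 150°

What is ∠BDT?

Step 1: By the law of cosines on triangle DTB: DB² = 12² + 12² − 2·12·12·cos(120°) = 432, so DB = 12·√3.
Step 2: By the inverse law of cosines on triangle BDT: cos(∠BDT) = ((12·√3)² + 12² − 12²) / (2·12·√3·12) = 432/498.83 = 0.866, so ∠BDT = 30°.

Therefore, the measure of angle ∠BDT = 30°.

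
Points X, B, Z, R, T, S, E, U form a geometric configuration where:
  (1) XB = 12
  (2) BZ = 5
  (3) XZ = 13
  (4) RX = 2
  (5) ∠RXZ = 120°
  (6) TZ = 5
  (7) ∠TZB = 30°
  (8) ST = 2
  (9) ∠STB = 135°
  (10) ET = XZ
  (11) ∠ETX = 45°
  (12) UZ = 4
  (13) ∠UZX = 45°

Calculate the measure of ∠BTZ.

Step 1: By the law of cosines on triangle TZB: TB² = 5² + 5² − 2·5·5·cos(30°) = 6.7, so TB ≈ 2.59.
Step 2: By the inverse law of cosines on triangle BTZ: cos(∠BTZ) = (2.59² + 5² − 5²) / (2·2.59·5) = 6.7/25.88 = 0.2588, so ∠BTZ = 75°.

Therefore, the measure of angle ∠BTZ = 75°.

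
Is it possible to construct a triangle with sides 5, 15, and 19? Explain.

For three segments to close into a triangle, no single side can be as long as the other two combined.
The longest side is 19, and 5 + 15 = 20 > 19.
A triangle can be formed.

Yes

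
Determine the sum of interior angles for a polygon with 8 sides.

The sum of interior angles of an n-sided polygon is (n - 2) * 180.
For n = 8: (8 - 2) * 180 = 6 * 180 = 1080 degrees.

1080 degrees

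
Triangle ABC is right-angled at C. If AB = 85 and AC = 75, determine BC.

BC = sqrt(85^2 - 75^2) = sqrt(1600) = 40

40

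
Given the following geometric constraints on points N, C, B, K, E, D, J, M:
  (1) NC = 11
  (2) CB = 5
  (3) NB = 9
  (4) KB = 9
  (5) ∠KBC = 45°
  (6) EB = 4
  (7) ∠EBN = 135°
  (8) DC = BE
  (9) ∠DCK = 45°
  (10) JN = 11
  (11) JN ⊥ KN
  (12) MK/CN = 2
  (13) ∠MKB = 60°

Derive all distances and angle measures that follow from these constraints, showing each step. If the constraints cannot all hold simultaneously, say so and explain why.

The constraints are consistent.

From the given relations:
  DC = BE = 4
  MK = 2·CN = 2·11 = 22

Step 1: From NB = 9, BE = 4, and ∠NBE = 135°, by the law of cosines:
  NE² = NB² + BE² - 2·NB·BE·cos(135°) = 81 + 16 + 50.91 = 147.9
  NE ≈ 12.16

Step 2: From CB = 5, BK = 9, and ∠CBK = 45°, by the law of cosines:
  CK² = CB² + BK² - 2·CB·BK·cos(45°) = 25 + 81 - 63.64 = 42.36
  CK ≈ 6.51

Step 3: From BK = 9, KM = 22, and ∠BKM = 60°, by the law of cosines:
  BM² = BK² + KM² - 2·BK·KM·cos(60°) = 81 + 484 - 198 = 367
  BM ≈ 19.16

Step 4: From NB = 9, NC = 11, BC = 5, by the inverse law of cosines:
  cos(∠BNC) = (NB² + NC² - BC²) / (2·NB·NC)
  ∠BNC = 26.63°

Step 5: From CB = 5, CN = 11, BN = 9, by the inverse law of cosines:
  cos(∠BCN) = (CB² + CN² - BN²) / (2·CB·CN)
  ∠BCN = 53.78°

Step 6: From BC = 5, BN = 9, CN = 11, by the inverse law of cosines:
  cos(∠CBN) = (BC² + BN² - CN²) / (2·BC·BN)
  ∠CBN = 99.59°

Step 7: From KC = 6.51, CD = 4, and ∠KCD = 45°, by the law of cosines:
  KD² = KC² + CD² - 2·KC·CD·cos(45°) = 42.36 + 16 - 36.82 = 21.54
  KD ≈ 4.64

Step 8: From NB = 9, NE = 12.16, BE = 4, by the inverse law of cosines:
  cos(∠BNE) = (NB² + NE² - BE²) / (2·NB·NE)
  ∠BNE = 13.45°

Step 9: From CB = 5, CK = 6.51, BK = 9, by the inverse law of cosines:
  cos(∠BCK) = (CB² + CK² - BK²) / (2·CB·CK)
  ∠BCK = 102.1°

Step 10: From BK = 9, BM = 19.16, KM = 22, by the inverse law of cosines:
  cos(∠KBM) = (BK² + BM² - KM²) / (2·BK·BM)
  ∠KBM = 95.99°

Step 11: From KB = 9, KC = 6.51, BC = 5, by the inverse law of cosines:
  cos(∠BKC) = (KB² + KC² - BC²) / (2·KB·KC)
  ∠BKC = 32.9°

Step 12: From EB = 4, EN = 12.16, BN = 9, by the inverse law of cosines:
  cos(∠BEN) = (EB² + EN² - BN²) / (2·EB·EN)
  ∠BEN = 31.55°

Step 13: From MB = 19.16, MK = 22, BK = 9, by the inverse law of cosines:
  cos(∠BMK) = (MB² + MK² - BK²) / (2·MB·MK)
  ∠BMK = 24.01°

Step 14: From KC = 6.51, KD = 4.64, CD = 4, by the inverse law of cosines:
  cos(∠CKD) = (KC² + KD² - CD²) / (2·KC·KD)
  ∠CKD = 37.55°

Step 15: From DC = 4, DK = 4.64, CK = 6.51, by the inverse law of cosines:
  cos(∠CDK) = (DC² + DK² - CK²) / (2·DC·DK)
  ∠CDK = 97.45°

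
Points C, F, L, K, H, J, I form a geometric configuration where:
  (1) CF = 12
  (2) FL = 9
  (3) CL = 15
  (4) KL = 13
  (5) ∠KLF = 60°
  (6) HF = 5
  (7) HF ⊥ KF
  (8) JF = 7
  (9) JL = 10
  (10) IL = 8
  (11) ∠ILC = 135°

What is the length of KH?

Step 1: By the law of cosines on triangle FLK: FK² = 9² + 13² − 2·9·13·cos(60°) = 133, so FK = √133.
Step 2: By the law of cosines on triangle KFH: KH² = √133² + 5² − 2·√133·5·cos(90°) = 158, so KH = √158.

Therefore, the length of KH = √158.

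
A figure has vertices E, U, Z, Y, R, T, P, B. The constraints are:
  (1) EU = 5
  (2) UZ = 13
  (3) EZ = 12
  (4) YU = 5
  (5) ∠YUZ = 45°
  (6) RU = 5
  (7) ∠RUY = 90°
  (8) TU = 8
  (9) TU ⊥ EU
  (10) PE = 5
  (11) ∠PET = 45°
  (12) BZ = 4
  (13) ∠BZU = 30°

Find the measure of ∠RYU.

Step 1: By the law of cosines on triangle YUR: YR² = 5² + 5² − 2·5·5·cos(90°) = 50, so YR = 5·√2.
Step 2: By the inverse law of cosines on triangle RYU: cos(∠RYU) = ((5·√2)² + 5² − 5²) / (2·5·√2·5) = 50/70.71 = 0.7071, so ∠RYU = 45°.

Therefore, the measure of angle ∠RYU = 45°.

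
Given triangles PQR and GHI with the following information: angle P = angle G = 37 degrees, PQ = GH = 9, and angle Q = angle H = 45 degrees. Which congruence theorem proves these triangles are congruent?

Consider the given information: angle P = angle G = 37 degrees, PQ = GH = 9, and angle Q = angle H = 45 degrees
This is not SAS or HL: SAS requires two sides and the included angle between them. HL only applies to right triangles with matching hypotenuse and leg.
The correct criterion is ASA. Two pairs of corresponding angles and the included side are equal (Angle-Side-Angle).

ASA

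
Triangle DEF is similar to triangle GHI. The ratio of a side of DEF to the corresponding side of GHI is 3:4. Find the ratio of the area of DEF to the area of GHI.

The ratio of areas of similar triangles equals the square of the side ratio.
Side ratio = 3:4
Area ratio = (3/4)^2 = 9/16 = 9:16

9:16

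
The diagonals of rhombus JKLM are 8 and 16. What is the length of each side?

In a rhombus, the diagonals bisect each other perpendicularly, creating four congruent right triangles.
Each triangle has legs 4 (half of 8) and 8 (half of 16).
The hypotenuse of each right triangle is a side of the rhombus:
side = sqrt(4^2 + 8^2) = sqrt(80) = 4*sqrt(5)

4*sqrt(5)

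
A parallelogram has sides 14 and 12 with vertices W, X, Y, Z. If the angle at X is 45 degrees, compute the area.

The area of a parallelogram equals the product of two adjacent sides times the sine of the included angle.
This is because the height equals 12 * sin(45°) = 6*sqrt(2).
Area = 14 * 6*sqrt(2) = 84*sqrt(2)

84*sqrt(2)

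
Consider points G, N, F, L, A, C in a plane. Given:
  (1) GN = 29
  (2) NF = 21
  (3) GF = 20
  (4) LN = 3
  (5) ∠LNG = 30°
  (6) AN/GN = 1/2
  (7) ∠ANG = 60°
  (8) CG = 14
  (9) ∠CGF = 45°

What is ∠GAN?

From the given relations: AN = 1/2·GN = 1/2·29 ≈ 14.5.
Step 1: By the law of cosines on triangle ANG: AG² = 14.5² + 29² − 2·14.5·29·cos(60°) = 630.75, so AG ≈ 25.11.
Step 2: By the inverse law of cosines on triangle GAN: cos(∠GAN) = (25.11² + 14.5² − 29²) / (2·25.11·14.5) = 0/728.33 = 0, so ∠GAN = 90°.

Therefore, the measure of angle ∠GAN = 90°.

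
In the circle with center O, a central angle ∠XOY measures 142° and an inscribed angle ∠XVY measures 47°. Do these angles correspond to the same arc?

By the inscribed angle theorem, the inscribed angle for a central angle of 142° should be 142° / 2 = 71°.
The given inscribed angle is 47°, which does not equal 71°.
Therefore, no, they do not correspond to the same arc.

No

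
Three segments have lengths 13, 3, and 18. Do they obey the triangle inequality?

Check the triangle inequality: 13 + 3 = 16 ≤ 18.
Since the sum of two sides does not exceed the third, no triangle can be formed.

No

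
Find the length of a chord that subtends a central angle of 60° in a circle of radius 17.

Drop a perpendicular from the center to the chord, bisecting both the chord and the central angle.
Each half-chord = r sin(θ/2) = 17 sin(30°).
The full chord = 2 × 17 × sin(30°) = 17.

17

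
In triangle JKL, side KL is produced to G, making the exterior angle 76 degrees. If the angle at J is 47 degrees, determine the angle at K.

By the exterior angle theorem: exterior angle = sum of remote interior angles.
76 = 47 + angle K
angle K = 76 - 47 = 29 degrees

29 degrees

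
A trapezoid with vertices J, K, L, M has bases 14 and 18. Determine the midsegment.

midsegment = (14 + 18) / 2 = 32 / 2 = 16

16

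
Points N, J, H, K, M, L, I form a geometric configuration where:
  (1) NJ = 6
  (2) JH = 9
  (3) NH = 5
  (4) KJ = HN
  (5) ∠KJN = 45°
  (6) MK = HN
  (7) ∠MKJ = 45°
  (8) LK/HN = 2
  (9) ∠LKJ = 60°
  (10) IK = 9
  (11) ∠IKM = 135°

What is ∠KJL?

From the given relations: KJ = HN = 5; LK = 2·HN = 2·5 = 10.
Step 1: By the law of cosines on triangle JKL: JL² = 5² + 10² − 2·5·10·cos(60°) = 75, so JL = 5·√3.
Step 2: By the inverse law of cosines on triangle KJL: cos(∠KJL) = (5² + (5·√3)² − 10²) / (2·5·5·√3) = 0/86.6 = 0, so ∠KJL = 90°.

Therefore, the measure of angle ∠KJL = 90°.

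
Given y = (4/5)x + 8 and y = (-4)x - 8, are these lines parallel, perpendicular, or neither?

Slope of line 1: m1 = 4/5
Slope of line 2: m2 = -4
m1 != m2 (4/5 != -4), so not parallel.
m1 * m2 = (4/5) * (-4) = -16/5 != -1, so not perpendicular.
The lines are neither parallel nor perpendicular.

Neither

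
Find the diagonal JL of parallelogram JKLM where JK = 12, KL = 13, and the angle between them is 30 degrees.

Law of cosines: d^2 = 12^2 + 13^2 - 2(12)(13)cos(30°) = 313 - 156*sqrt(3), so d = sqrt(313 - 156*sqrt(3)).

sqrt(313 - 156*sqrt(3))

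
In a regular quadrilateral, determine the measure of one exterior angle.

Each exterior angle of a regular n-gon is 360 / n.
For n = 4: 360 / 4 = 90 degrees.

90 degrees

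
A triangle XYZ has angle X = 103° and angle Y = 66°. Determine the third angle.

Let angle Z = x. Then 103 + 66 + x = 180.
x = 180 - 169 = 11 degrees.

11 degrees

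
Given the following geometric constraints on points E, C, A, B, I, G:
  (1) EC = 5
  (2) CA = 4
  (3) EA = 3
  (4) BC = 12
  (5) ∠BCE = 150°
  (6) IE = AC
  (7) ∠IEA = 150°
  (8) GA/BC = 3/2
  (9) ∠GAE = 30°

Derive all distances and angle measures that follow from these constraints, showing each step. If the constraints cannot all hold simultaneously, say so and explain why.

The constraints are consistent.

From the given relations:
  IE = AC = 4
  GA = 3/2·BC = 3/2·12 = 18

Step 1: From EC = 5, CB = 12, and ∠ECB = 150°, by the law of cosines:
  EB² = EC² + CB² - 2·EC·CB·cos(150°) = 25 + 144 + 103.9 = 272.9
  EB ≈ 16.52

Step 2: From EA = 3, AG = 18, and ∠EAG = 30°, by the law of cosines:
  EG² = EA² + AG² - 2·EA·AG·cos(30°) = 9 + 324 - 93.53 = 239.5
  EG ≈ 15.47

Step 3: From AE = 3, EI = 4, and ∠AEI = 150°, by the law of cosines:
  AI² = AE² + EI² - 2·AE·EI·cos(150°) = 9 + 16 + 20.78 = 45.78
  AI ≈ 6.77

Step 4: From EA = 3, EC = 5, AC = 4, by the inverse law of cosines:
  cos(∠AEC) = (EA² + EC² - AC²) / (2·EA·EC)
  ∠AEC = 53.13°

Step 5: From CA = 4, CE = 5, AE = 3, by the inverse law of cosines:
  cos(∠ACE) = (CA² + CE² - AE²) / (2·CA·CE)
  ∠ACE = 36.87°

Step 6: From AC = 4, AE = 3, CE = 5, by the inverse law of cosines:
  cos(∠CAE) = (AC² + AE² - CE²) / (2·AC·AE)
  ∠CAE = 90°

Step 7: From EA = 3, EG = 15.47, AG = 18, by the inverse law of cosines:
  cos(∠AEG) = (EA² + EG² - AG²) / (2·EA·EG)
  ∠AEG = 144.44°

Step 8: From EB = 16.52, EC = 5, BC = 12, by the inverse law of cosines:
  cos(∠BEC) = (EB² + EC² - BC²) / (2·EB·EC)
  ∠BEC = 21.3°

Step 9: From AE = 3, AI = 6.77, EI = 4, by the inverse law of cosines:
  cos(∠EAI) = (AE² + AI² - EI²) / (2·AE·AI)
  ∠EAI = 17.19°

Step 10: From BC = 12, BE = 16.52, CE = 5, by the inverse law of cosines:
  cos(∠CBE) = (BC² + BE² - CE²) / (2·BC·BE)
  ∠CBE = 8.7°

Step 11: From IA = 6.77, IE = 4, AE = 3, by the inverse law of cosines:
  cos(∠AIE) = (IA² + IE² - AE²) / (2·IA·IE)
  ∠AIE = 12.81°

Step 12: From GA = 18, GE = 15.47, AE = 3, by the inverse law of cosines:
  cos(∠AGE) = (GA² + GE² - AE²) / (2·GA·GE)
  ∠AGE = 5.56°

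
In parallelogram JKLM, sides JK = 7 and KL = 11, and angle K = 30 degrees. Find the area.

Area = a * b * sin(theta)
Area = 7 * 11 * sin(30 degrees)
Area = 77 * 1/2
Area = 77/2

77/2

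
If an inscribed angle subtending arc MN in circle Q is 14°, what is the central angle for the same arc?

By the inscribed angle theorem, the central angle is twice the inscribed angle.
Central angle = 2 × 14° = 28°

28°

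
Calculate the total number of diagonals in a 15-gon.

Each of the 15 vertices connects to 12 non-adjacent vertices via diagonals.
Total connections = 15 × 12 = 180, but each diagonal is counted twice.
Number of diagonals = 180 / 2 = 90.

90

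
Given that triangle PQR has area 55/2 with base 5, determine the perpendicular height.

Rearranging the area formula Area = (1/2) * base * height:
height = 2 * Area / base = 2 * 55/2 / 5 = 11.

11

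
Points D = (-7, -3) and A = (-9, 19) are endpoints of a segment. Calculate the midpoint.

M = ((x₁ + x₂)/2, (y₁ + y₂)/2)
= ((-7 + -9)/2, (-3 + 19)/2)
= (-16/2, 16/2) = (-8, 8)

(-8, 8)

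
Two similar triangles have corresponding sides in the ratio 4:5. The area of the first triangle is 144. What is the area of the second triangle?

For similar figures, the area ratio equals the square of the side ratio.
Side ratio (the first triangle to the second triangle) = 4:5, so area ratio = 4^2:5^2 = 16:25.
If the area of the first triangle is 144, then the area of the second triangle = 144 * (25/16) = 225.

225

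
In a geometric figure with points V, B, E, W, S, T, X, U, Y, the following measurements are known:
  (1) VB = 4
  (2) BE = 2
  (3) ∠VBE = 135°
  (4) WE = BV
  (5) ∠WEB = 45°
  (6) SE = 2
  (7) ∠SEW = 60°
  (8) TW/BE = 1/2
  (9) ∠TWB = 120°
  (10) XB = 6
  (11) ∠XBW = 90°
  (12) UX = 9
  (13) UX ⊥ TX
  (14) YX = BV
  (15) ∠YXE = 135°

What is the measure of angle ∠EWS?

From the given relations: WE = BV = 4.
Step 1: By the law of cosines on triangle WES: WS² = 4² + 2² − 2·4·2·cos(60°) = 12, so WS = 2·√3.
Step 2: By the inverse law of cosines on triangle EWS: cos(∠EWS) = (4² + (2·√3)² − 2²) / (2·4·2·√3) = 24/27.71 = 0.866, so ∠EWS = 30°.

Therefore, the measure of angle ∠EWS = 30°.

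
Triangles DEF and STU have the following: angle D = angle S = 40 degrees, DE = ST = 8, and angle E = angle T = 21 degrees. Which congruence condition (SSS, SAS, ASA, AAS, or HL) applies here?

The given information matches ASA: Two pairs of corresponding angles and the included side are equal (Angle-Side-Angle).

ASA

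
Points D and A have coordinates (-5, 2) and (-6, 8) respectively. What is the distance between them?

d = sqrt((-6 - -5)^2 + (8 - 2)^2)
d = sqrt(-1^2 + 6^2)
d = sqrt(1 + 36)
d = sqrt(37)

sqrt(37)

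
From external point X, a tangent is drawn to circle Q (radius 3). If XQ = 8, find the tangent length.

Let T be the point of tangency. Then QT ⊥ XT (radius ⊥ tangent).
In right triangle QTX: QX² = QT² + XT²
8² = 3² + XT²
XT² = 55, XT = sqrt(55)

sqrt(55)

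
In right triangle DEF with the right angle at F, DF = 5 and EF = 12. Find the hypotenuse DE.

DE = sqrt(5^2 + 12^2) = sqrt(169) = 13

13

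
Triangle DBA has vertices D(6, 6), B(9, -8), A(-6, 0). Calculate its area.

Shoelace: Area = (1/2)|6(-8-0) + 9(0-6) + -6(6--8)| = (1/2)(186) = 93

93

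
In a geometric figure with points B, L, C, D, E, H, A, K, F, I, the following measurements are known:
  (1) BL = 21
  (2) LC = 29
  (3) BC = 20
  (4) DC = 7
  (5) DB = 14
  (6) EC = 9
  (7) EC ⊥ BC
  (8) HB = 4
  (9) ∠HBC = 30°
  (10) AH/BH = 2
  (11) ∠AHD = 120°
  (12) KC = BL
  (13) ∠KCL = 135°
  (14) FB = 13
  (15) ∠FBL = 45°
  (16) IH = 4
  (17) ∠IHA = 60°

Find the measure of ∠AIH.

From the given relations: AH = 2·BH = 2·4 = 8.
Step 1: By the law of cosines on triangle IHA: IA² = 4² + 8² − 2·4·8·cos(60°) = 48, so IA = 4·√3.
Step 2: By the inverse law of cosines on triangle AIH: cos(∠AIH) = ((4·√3)² + 4² − 8²) / (2·4·√3·4) = 0/55.43 = 0, so ∠AIH = 90°.

Therefore, the measure of angle ∠AIH = 90°.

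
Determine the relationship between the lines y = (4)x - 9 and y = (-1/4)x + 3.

Slope of line 1: m1 = 4
Slope of line 2: m2 = -1/4
m1 * m2 = (4) * (-1/4) = -1 = -1, so the lines are perpendicular.

Perpendicular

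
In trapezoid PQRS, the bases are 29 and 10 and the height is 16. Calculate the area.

Area = (29 + 10) * 16 / 2 = 624 / 2 = 312

312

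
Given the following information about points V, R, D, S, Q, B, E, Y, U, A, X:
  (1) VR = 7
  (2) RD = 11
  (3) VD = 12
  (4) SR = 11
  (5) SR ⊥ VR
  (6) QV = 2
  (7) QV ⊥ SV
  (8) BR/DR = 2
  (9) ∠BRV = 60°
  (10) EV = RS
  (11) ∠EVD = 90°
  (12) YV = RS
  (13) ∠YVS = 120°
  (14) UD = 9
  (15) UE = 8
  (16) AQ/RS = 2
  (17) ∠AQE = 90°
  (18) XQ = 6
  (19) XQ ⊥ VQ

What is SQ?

Step 1: By the law of cosines on triangle SRV: SV² = 11² + 7² − 2·11·7·cos(90°) = 170, so SV = √170.
Step 2: By the law of cosines on triangle SVQ: SQ² = √170² + 2² − 2·√170·2·cos(90°) = 174, so SQ = √174.

Therefore, the length of SQ = √174.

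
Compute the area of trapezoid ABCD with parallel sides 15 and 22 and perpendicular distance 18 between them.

A trapezoid's area equals the midsegment times the height.
The midsegment is (15 + 22) / 2 = 37/2.
Area = 37/2 * 18 = 333.

333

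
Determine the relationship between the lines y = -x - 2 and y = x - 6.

Slope of line 1: m1 = -1
Slope of line 2: m2 = 1
m1 * m2 = (-1) * (1) = -1 = -1, so the lines are perpendicular.

Perpendicular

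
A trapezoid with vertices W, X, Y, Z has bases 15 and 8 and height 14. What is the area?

Area of a trapezoid = (base1 + base2) * height / 2
Area = (15 + 8) * 14 / 2
Area = 23 * 14 / 2
Area = 322 / 2
Area = 161

161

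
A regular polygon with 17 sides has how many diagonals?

Each of the 17 vertices connects to 14 non-adjacent vertices via diagonals.
Total connections = 17 × 14 = 238, but each diagonal is counted twice.
Number of diagonals = 238 / 2 = 119.

119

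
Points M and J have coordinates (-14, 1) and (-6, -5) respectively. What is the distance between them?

d = sqrt((8)^2 + (-6)^2) = sqrt(100) = 10

10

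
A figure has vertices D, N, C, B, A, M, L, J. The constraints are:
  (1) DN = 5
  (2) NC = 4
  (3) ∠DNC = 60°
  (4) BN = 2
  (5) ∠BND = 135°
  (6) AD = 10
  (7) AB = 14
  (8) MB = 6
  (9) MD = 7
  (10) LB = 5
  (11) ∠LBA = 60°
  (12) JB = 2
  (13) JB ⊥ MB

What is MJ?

Step 1: By the law of cosines on triangle MBJ: MJ² = 6² + 2² − 2·6·2·cos(90°) = 40, so MJ = 2·√10.

Therefore, the length of MJ = 2·√10.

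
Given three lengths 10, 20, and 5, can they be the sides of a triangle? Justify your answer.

Check the triangle inequality: 10 + 5 = 15 ≤ 20.
Since the sum of two sides does not exceed the third, no triangle can be formed.

No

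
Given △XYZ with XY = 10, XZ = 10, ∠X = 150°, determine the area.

Area = (1/2)(10)(10) sin(150°) = (1/2)(10)(10)(1/2) = 25

25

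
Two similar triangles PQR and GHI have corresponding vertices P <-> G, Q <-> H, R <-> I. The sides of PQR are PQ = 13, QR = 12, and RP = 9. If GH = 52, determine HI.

Since the triangles are similar, the ratio of corresponding sides is constant.
Scale factor k = GH / PQ = 52 / 13 = 4
HI = k * QR = 4 * 12 = 48

48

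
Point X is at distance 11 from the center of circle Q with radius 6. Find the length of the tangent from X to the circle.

Let T be the point of tangency. Then QT ⊥ XT (radius ⊥ tangent).
In right triangle QTX: QX² = QT² + XT²
11² = 6² + XT²
XT² = 85, XT = sqrt(85)

sqrt(85)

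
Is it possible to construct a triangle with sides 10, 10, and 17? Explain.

Check all three triangle inequalities:
10 + 10 = 20 > 17 ✓
10 + 17 = 27 > 10 ✓
10 + 17 = 27 > 10 ✓
All conditions hold, so these sides form a valid triangle.

Yes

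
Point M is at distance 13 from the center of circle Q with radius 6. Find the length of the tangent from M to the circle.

Let T be the point of tangency. Then QT ⊥ MT (radius ⊥ tangent).
In right triangle QTM: QM² = QT² + MT²
13² = 6² + MT²
MT² = 133, MT = sqrt(133)

sqrt(133)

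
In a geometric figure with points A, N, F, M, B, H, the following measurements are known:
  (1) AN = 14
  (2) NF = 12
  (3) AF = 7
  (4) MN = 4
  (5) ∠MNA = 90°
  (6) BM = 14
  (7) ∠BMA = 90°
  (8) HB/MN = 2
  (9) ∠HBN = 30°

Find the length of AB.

Step 1: By the law of cosines on triangle ANM: AM² = 14² + 4² − 2·14·4·cos(90°) = 212, so AM = 2·√53.
Step 2: By the law of cosines on triangle AMB: AB² = (2·√53)² + 14² − 2·2·√53·14·cos(90°) = 408, so AB = 2·√102.

Therefore, the length of AB = 2·√102.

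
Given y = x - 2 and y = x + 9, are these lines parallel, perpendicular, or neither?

Slope of line 1: m1 = 1
Slope of line 2: m2 = 1
Since m1 = m2 = 1, the lines are parallel.

Parallel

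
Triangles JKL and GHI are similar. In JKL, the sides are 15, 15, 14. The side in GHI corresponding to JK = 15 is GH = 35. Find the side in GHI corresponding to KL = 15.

Similar triangles have proportional sides. Setting up the proportion:
GH / JK = HI / KL
35 / 15 = HI / 15
HI = 15 * 35 / 15 = 35.

35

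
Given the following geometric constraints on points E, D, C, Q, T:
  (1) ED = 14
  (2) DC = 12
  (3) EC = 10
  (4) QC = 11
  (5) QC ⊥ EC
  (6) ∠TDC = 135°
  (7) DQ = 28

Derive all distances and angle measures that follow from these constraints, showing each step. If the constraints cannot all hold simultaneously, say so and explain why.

These constraints are not satisfiable: by the triangle inequality in triangle CDQ, (2) DC = 12 and (4) QC = 11 force DQ ≤ 12 + 11 = 23, but (7) says DQ = 28. No planar figure meets all of them, so nothing further can be derived.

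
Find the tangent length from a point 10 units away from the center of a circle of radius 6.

Let T be the point of tangency. Then OT ⊥ XT (radius ⊥ tangent).
In right triangle OTX: OX² = OT² + XT²
10² = 6² + XT²
XT² = 64, XT = 8

8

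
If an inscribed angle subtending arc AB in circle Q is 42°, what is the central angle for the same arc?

By the inscribed angle theorem, the central angle is twice the inscribed angle.
Central angle = 2 × 42° = 84°

84°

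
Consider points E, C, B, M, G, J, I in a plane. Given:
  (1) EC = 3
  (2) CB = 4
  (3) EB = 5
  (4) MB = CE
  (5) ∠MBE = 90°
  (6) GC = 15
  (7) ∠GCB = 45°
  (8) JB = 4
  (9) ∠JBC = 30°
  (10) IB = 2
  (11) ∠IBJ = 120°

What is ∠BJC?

Step 1: By the law of cosines on triangle JBC: JC² = 4² + 4² − 2·4·4·cos(30°) = 4.29, so JC ≈ 2.07.
Step 2: By the inverse law of cosines on triangle BJC: cos(∠BJC) = (4² + 2.07² − 4²) / (2·4·2.07) = 4.29/16.56 = 0.2588, so ∠BJC = 75°.

Therefore, the measure of angle ∠BJC = 75°.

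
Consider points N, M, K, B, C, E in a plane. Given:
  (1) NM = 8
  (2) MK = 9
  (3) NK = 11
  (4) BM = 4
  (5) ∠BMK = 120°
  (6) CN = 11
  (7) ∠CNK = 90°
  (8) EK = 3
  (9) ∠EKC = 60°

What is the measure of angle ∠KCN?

Step 1: By the law of cosines on triangle CNK: CK² = 11² + 11² − 2·11·11·cos(90°) = 242, so CK = 11·√2.
Step 2: By the inverse law of cosines on triangle KCN: cos(∠KCN) = ((11·√2)² + 11² − 11²) / (2·11·√2·11) = 242/342.24 = 0.7071, so ∠KCN = 45°.

Therefore, the measure of angle ∠KCN = 45°.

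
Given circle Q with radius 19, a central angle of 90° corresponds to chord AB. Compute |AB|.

Chord = 2(19) sin(45°) = 19*sqrt(2)

19*sqrt(2)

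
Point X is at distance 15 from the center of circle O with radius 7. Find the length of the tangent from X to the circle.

The tangent, radius, and line from the external point to the center form a right triangle.
The right angle is where the tangent meets the radius.
By the Pythagorean theorem: tangent² + 7² = 15²
tangent² = 225 - 49 = 176
tangent = 4*sqrt(11)

4*sqrt(11)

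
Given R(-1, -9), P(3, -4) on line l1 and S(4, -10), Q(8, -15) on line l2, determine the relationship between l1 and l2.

Slope of line 1: m1 = (-4 - -9)/(3 - -1) = 5/4 = 5/4
Slope of line 2: m2 = (-15 - -10)/(8 - 4) = -5/4 = -5/4
For parallel lines we need equal slopes: 5/4 != -5/4.
For perpendicular lines we need m1*m2 = -1: (5/4)(-5/4) = -25/16 != -1.
Since neither condition holds, the lines are neither parallel nor perpendicular.

Neither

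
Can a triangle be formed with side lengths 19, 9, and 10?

No.
The triangle inequality is violated: 9 + 10 = 19 ≤ 19.
These lengths cannot form a triangle.

No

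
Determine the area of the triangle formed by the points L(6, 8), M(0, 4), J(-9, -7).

Shoelace: Area = (1/2)|6(4--7) + 0(-7-8) + -9(8-4)| = (1/2)(30) = 15

15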